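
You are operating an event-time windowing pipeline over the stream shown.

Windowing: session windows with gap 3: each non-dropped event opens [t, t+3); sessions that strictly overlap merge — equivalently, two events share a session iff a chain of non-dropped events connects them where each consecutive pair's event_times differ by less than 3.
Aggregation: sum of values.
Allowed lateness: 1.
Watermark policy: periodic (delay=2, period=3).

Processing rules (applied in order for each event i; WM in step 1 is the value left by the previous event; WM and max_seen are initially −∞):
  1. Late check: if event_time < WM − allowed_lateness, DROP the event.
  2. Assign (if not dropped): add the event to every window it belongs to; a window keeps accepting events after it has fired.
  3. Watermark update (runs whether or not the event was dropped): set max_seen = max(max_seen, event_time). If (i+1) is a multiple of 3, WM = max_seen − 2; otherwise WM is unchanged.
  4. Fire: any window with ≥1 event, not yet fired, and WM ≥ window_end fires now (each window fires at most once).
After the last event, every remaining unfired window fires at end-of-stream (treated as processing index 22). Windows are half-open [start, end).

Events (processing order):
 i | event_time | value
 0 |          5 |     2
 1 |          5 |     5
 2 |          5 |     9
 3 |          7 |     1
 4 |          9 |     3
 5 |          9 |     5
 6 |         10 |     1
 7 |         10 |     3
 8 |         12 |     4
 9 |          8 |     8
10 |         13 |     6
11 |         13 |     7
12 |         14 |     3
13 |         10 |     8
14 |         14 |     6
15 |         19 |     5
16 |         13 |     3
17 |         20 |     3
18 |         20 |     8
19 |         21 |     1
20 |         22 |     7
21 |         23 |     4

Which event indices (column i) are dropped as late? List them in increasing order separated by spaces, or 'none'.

i=0 t=5 v=2: → [5,8); WM=−∞
i=1 t=5 v=5: → [5,8); WM=−∞
i=2 t=5 v=9: → [5,8); WM=3
i=3 t=7 v=1: → [5,10); WM=3
i=4 t=9 v=3: → [5,12); WM=3
i=5 t=9 v=5: → [5,12); WM=7
i=6 t=10 v=1: → [5,13); WM=7
i=7 t=10 v=3: → [5,13); WM=7
i=8 t=12 v=4: → [5,15); WM=10
i=9 t=8 v=8: DROP (t<10-1); WM=10
i=10 t=13 v=6: → [5,16); WM=10
i=11 t=13 v=7: → [5,16); WM=11
i=12 t=14 v=3: → [5,17); WM=11
i=13 t=10 v=8: → [5,17); WM=11
i=14 t=14 v=6: → [5,17); WM=12
i=15 t=19 v=5: → [19,22); WM=12
i=16 t=13 v=3: → [5,17); WM=12
i=17 t=20 v=3: → [19,23); WM=18
i=18 t=20 v=8: → [19,23); WM=18
i=19 t=21 v=1: → [19,24); WM=18
i=20 t=22 v=7: → [19,25); WM=20
i=21 t=23 v=4: → [19,26); WM=20

9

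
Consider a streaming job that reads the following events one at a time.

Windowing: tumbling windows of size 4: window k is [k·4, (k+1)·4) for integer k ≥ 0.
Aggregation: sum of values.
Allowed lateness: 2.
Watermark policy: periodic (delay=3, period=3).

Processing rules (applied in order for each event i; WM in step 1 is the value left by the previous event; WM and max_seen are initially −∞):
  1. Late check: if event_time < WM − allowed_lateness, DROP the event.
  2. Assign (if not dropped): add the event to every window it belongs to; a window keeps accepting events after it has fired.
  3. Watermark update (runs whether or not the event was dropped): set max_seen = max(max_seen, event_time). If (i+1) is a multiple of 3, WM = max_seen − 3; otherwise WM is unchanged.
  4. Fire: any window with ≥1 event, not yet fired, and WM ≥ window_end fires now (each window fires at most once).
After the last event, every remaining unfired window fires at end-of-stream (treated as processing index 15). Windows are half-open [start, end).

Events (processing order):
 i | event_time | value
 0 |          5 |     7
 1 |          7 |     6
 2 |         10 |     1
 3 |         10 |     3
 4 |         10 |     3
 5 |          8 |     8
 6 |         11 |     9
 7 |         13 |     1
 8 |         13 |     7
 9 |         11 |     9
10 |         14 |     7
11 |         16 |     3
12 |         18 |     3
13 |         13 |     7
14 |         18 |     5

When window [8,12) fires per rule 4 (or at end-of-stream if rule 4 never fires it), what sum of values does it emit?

33

i=0 t=5 v=7: → [4,8); WM=−∞
i=1 t=7 v=6: → [4,8); WM=−∞
i=2 t=10 v=1: → [8,12); WM=7
i=3 t=10 v=3: → [8,12); WM=7
i=4 t=10 v=3: → [8,12); WM=7
i=5 t=8 v=8: → [8,12); WM=7
i=6 t=11 v=9: → [8,12); WM=7
i=7 t=13 v=1: → [12,16); WM=7
i=8 t=13 v=7: → [12,16); WM=10; [4,8) fires=13
i=9 t=11 v=9: → [8,12); WM=10
i=10 t=14 v=7: → [12,16); WM=10
i=11 t=16 v=3: → [16,20); WM=13; [8,12) fires=33
i=12 t=18 v=3: → [16,20); WM=13
i=13 t=13 v=7: → [12,16); WM=13
i=14 t=18 v=5: → [16,20); WM=15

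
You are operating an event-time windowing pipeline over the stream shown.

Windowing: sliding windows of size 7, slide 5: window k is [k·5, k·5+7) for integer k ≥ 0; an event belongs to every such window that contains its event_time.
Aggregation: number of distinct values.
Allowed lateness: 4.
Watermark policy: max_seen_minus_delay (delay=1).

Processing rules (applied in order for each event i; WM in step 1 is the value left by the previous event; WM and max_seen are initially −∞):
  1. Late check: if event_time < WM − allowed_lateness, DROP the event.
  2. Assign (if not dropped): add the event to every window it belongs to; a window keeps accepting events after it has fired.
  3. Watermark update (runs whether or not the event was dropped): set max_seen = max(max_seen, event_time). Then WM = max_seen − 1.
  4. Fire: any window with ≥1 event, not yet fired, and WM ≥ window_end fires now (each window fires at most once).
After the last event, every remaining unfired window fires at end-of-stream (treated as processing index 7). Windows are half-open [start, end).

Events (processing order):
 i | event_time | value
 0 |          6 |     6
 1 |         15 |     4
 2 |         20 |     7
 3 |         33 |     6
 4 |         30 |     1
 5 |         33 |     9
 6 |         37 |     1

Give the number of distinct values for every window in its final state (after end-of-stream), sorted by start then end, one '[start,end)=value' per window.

[0,7)=1 [5,12)=1 [10,17)=1 [15,22)=2 [20,27)=1 [25,32)=1 [30,37)=3 [35,42)=1

i=0 t=6 v=6: → [5,12),[0,7); WM=5
i=1 t=15 v=4: → [15,22),[10,17); WM=14; [0,7) fires=1 [5,12) fires=1
i=2 t=20 v=7: → [20,27),[15,22); WM=19; [10,17) fires=1
i=3 t=33 v=6: → [30,37); WM=32; [15,22) fires=2 [20,27) fires=1
i=4 t=30 v=1: → [30,37),[25,32); WM=32; [25,32) fires=1
i=5 t=33 v=9: → [30,37); WM=32
i=6 t=37 v=1: → [35,42); WM=36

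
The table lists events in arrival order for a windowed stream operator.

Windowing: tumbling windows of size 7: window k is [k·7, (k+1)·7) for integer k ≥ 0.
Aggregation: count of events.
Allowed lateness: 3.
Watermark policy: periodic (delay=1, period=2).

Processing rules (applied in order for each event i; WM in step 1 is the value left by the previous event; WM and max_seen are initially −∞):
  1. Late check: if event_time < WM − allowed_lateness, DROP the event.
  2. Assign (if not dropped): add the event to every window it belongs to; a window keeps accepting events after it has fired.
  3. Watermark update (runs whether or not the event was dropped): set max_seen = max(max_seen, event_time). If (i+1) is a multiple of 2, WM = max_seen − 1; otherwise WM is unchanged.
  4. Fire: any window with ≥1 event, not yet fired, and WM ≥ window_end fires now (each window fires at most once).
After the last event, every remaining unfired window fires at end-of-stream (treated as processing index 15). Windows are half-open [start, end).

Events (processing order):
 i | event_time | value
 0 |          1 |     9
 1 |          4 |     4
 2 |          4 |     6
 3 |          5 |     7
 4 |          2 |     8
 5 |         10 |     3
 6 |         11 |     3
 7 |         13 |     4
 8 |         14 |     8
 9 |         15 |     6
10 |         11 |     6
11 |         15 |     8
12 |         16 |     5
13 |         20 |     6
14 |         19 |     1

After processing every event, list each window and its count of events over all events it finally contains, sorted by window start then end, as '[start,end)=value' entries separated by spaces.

i=0 t=1 v=9: → [0,7); WM=−∞
i=1 t=4 v=4: → [0,7); WM=3
i=2 t=4 v=6: → [0,7); WM=3
i=3 t=5 v=7: → [0,7); WM=4
i=4 t=2 v=8: → [0,7); WM=4
i=5 t=10 v=3: → [7,14); WM=9; [0,7) fires=5
i=6 t=11 v=3: → [7,14); WM=9
i=7 t=13 v=4: → [7,14); WM=12
i=8 t=14 v=8: → [14,21); WM=12
i=9 t=15 v=6: → [14,21); WM=14; [7,14) fires=3
i=10 t=11 v=6: → [7,14); WM=14
i=11 t=15 v=8: → [14,21); WM=14
i=12 t=16 v=5: → [14,21); WM=14
i=13 t=20 v=6: → [14,21); WM=19
i=14 t=19 v=1: → [14,21); WM=19

[0,7)=5 [7,14)=4 [14,21)=6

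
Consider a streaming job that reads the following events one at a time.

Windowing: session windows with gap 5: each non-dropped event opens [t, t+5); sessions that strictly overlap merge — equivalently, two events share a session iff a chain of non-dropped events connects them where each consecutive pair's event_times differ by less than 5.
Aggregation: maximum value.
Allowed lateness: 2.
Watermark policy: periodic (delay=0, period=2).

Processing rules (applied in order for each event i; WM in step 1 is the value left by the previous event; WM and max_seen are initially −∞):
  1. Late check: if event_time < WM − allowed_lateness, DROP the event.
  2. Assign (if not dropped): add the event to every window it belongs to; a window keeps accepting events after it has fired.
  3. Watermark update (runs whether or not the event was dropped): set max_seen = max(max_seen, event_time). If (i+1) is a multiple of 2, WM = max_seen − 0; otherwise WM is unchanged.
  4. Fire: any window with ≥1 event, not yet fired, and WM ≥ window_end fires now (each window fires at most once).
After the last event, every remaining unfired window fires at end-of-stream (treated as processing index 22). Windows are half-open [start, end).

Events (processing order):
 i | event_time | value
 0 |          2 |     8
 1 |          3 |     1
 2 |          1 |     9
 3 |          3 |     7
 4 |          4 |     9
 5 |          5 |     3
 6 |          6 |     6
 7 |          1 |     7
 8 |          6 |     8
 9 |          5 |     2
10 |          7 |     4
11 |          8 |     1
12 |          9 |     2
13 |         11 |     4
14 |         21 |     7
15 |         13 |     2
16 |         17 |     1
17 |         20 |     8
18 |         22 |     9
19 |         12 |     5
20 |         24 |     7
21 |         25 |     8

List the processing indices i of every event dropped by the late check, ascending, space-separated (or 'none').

i=0 t=2 v=8: → [2,7); WM=−∞
i=1 t=3 v=1: → [2,8); WM=3
i=2 t=1 v=9: → [1,8); WM=3
i=3 t=3 v=7: → [1,8); WM=3
i=4 t=4 v=9: → [1,9); WM=3
i=5 t=5 v=3: → [1,10); WM=5
i=6 t=6 v=6: → [1,11); WM=5
i=7 t=1 v=7: DROP (t<5-2); WM=6
i=8 t=6 v=8: → [1,11); WM=6
i=9 t=5 v=2: → [1,11); WM=6
i=10 t=7 v=4: → [1,12); WM=6
i=11 t=8 v=1: → [1,13); WM=8
i=12 t=9 v=2: → [1,14); WM=8
i=13 t=11 v=4: → [1,16); WM=11
i=14 t=21 v=7: → [21,26); WM=11
i=15 t=13 v=2: → [1,18); WM=21
i=16 t=17 v=1: DROP (t<21-2); WM=21
i=17 t=20 v=8: → [20,26); WM=21
i=18 t=22 v=9: → [20,27); WM=21
i=19 t=12 v=5: DROP (t<21-2); WM=22
i=20 t=24 v=7: → [20,29); WM=22
i=21 t=25 v=8: → [20,30); WM=25

7 16 19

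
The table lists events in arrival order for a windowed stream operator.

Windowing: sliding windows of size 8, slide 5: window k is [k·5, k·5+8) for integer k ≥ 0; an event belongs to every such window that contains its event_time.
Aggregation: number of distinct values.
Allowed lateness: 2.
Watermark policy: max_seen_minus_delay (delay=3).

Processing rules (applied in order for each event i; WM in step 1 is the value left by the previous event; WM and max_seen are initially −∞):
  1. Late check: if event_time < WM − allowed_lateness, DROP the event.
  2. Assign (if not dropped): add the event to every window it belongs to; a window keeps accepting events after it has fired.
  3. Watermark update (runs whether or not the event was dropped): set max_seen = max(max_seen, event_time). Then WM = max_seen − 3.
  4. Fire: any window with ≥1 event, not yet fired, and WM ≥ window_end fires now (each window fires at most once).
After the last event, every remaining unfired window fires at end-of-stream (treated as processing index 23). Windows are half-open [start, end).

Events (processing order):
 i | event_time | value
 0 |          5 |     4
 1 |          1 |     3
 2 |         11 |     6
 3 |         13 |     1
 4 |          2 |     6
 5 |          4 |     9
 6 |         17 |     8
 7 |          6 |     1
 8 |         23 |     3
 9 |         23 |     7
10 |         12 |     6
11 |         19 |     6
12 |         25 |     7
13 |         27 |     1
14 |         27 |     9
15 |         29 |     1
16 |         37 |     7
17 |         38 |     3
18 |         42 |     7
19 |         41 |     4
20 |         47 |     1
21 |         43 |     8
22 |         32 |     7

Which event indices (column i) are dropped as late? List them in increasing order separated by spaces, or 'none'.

i=0 t=5 v=4: → [5,13),[0,8); WM=2
i=1 t=1 v=3: → [0,8); WM=2
i=2 t=11 v=6: → [10,18),[5,13); WM=8; [0,8) fires=2
i=3 t=13 v=1: → [10,18); WM=10
i=4 t=2 v=6: DROP (t<10-2); WM=10
i=5 t=4 v=9: DROP (t<10-2); WM=10
i=6 t=17 v=8: → [15,23),[10,18); WM=14; [5,13) fires=2
i=7 t=6 v=1: DROP (t<14-2); WM=14
i=8 t=23 v=3: → [20,28); WM=20; [10,18) fires=3
i=9 t=23 v=7: → [20,28); WM=20
i=10 t=12 v=6: DROP (t<20-2); WM=20
i=11 t=19 v=6: → [15,23); WM=20
i=12 t=25 v=7: → [25,33),[20,28); WM=22
i=13 t=27 v=1: → [25,33),[20,28); WM=24; [15,23) fires=2
i=14 t=27 v=9: → [25,33),[20,28); WM=24
i=15 t=29 v=1: → [25,33); WM=26
i=16 t=37 v=7: → [35,43),[30,38); WM=34; [20,28) fires=4 [25,33) fires=3
i=17 t=38 v=3: → [35,43); WM=35
i=18 t=42 v=7: → [40,48),[35,43); WM=39; [30,38) fires=1
i=19 t=41 v=4: → [40,48),[35,43); WM=39
i=20 t=47 v=1: → [45,53),[40,48); WM=44; [35,43) fires=3
i=21 t=43 v=8: → [40,48); WM=44
i=22 t=32 v=7: DROP (t<44-2); WM=44

4 5 7 10 22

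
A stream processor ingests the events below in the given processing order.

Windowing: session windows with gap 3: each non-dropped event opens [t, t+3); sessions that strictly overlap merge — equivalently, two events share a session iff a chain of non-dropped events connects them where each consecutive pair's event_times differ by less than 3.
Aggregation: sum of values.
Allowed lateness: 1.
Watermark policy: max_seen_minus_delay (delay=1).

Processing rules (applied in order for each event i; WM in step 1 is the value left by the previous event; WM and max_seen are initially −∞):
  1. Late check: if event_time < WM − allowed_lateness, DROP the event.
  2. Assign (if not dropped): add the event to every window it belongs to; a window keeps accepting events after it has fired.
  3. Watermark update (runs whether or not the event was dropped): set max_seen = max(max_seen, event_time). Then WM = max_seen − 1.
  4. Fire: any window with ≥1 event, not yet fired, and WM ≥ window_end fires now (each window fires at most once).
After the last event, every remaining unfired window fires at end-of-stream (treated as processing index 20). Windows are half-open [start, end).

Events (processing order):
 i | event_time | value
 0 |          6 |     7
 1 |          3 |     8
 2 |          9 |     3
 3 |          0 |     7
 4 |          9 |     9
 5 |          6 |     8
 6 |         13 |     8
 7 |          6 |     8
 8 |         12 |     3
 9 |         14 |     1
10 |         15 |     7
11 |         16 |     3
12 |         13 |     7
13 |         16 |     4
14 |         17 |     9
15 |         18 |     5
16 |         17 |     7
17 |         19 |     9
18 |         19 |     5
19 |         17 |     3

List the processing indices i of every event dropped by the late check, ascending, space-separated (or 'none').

1 3 5 7 12

i=0 t=6 v=7: → [6,9); WM=5
i=1 t=3 v=8: DROP (t<5-1); WM=5
i=2 t=9 v=3: → [9,12); WM=8
i=3 t=0 v=7: DROP (t<8-1); WM=8
i=4 t=9 v=9: → [9,12); WM=8
i=5 t=6 v=8: DROP (t<8-1); WM=8
i=6 t=13 v=8: → [13,16); WM=12
i=7 t=6 v=8: DROP (t<12-1); WM=12
i=8 t=12 v=3: → [12,16); WM=12
i=9 t=14 v=1: → [12,17); WM=13
i=10 t=15 v=7: → [12,18); WM=14
i=11 t=16 v=3: → [12,19); WM=15
i=12 t=13 v=7: DROP (t<15-1); WM=15
i=13 t=16 v=4: → [12,19); WM=15
i=14 t=17 v=9: → [12,20); WM=16
i=15 t=18 v=5: → [12,21); WM=17
i=16 t=17 v=7: → [12,21); WM=17
i=17 t=19 v=9: → [12,22); WM=18
i=18 t=19 v=5: → [12,22); WM=18
i=19 t=17 v=3: → [12,22); WM=18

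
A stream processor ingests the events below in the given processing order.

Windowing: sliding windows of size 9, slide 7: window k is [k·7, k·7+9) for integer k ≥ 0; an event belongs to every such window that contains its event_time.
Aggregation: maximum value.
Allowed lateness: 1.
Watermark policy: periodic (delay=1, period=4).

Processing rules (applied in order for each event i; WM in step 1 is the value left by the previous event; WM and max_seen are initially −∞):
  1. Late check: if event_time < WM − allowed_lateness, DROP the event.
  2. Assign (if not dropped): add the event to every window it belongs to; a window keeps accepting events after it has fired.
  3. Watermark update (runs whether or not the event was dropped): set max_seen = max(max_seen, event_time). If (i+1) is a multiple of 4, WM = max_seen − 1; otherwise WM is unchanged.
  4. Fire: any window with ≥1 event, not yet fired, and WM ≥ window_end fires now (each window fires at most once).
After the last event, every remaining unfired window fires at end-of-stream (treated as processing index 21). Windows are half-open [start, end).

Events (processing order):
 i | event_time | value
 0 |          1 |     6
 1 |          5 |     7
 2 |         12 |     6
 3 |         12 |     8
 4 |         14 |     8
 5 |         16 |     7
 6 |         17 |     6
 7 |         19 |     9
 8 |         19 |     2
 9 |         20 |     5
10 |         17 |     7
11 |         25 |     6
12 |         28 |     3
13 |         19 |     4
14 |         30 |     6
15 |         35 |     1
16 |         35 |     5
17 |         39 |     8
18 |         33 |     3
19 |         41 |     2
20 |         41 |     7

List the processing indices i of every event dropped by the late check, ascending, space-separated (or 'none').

13

i=0 t=1 v=6: → [0,9); WM=−∞
i=1 t=5 v=7: → [0,9); WM=−∞
i=2 t=12 v=6: → [7,16); WM=−∞
i=3 t=12 v=8: → [7,16); WM=11; [0,9) fires=7
i=4 t=14 v=8: → [14,23),[7,16); WM=11
i=5 t=16 v=7: → [14,23); WM=11
i=6 t=17 v=6: → [14,23); WM=11
i=7 t=19 v=9: → [14,23); WM=18; [7,16) fires=8
i=8 t=19 v=2: → [14,23); WM=18
i=9 t=20 v=5: → [14,23); WM=18
i=10 t=17 v=7: → [14,23); WM=18
i=11 t=25 v=6: → [21,30); WM=24; [14,23) fires=9
i=12 t=28 v=3: → [28,37),[21,30); WM=24
i=13 t=19 v=4: DROP (t<24-1); WM=24
i=14 t=30 v=6: → [28,37); WM=24
i=15 t=35 v=1: → [35,44),[28,37); WM=34; [21,30) fires=6
i=16 t=35 v=5: → [35,44),[28,37); WM=34
i=17 t=39 v=8: → [35,44); WM=34
i=18 t=33 v=3: → [28,37); WM=34
i=19 t=41 v=2: → [35,44); WM=40; [28,37) fires=6
i=20 t=41 v=7: → [35,44); WM=40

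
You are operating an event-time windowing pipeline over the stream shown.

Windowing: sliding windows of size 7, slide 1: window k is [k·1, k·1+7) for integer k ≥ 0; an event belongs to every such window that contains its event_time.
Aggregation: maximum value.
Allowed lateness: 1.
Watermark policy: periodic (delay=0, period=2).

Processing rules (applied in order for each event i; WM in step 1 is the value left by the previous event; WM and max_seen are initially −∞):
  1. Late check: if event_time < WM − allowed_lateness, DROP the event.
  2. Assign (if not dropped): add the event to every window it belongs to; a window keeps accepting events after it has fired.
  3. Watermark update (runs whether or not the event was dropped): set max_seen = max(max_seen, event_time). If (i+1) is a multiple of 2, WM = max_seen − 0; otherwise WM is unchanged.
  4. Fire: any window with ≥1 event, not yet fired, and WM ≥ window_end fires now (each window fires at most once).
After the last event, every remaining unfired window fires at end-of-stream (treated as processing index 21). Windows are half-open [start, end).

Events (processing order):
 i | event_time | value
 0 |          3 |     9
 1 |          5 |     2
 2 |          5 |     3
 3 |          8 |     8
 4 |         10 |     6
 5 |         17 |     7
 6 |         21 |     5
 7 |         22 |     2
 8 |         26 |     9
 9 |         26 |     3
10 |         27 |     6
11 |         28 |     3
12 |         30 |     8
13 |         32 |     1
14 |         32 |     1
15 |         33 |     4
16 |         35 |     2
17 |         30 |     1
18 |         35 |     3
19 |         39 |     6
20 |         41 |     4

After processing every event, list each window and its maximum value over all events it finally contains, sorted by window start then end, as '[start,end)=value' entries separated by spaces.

i=0 t=3 v=9: → [3,10),[2,9),[1,8),[0,7); WM=−∞
i=1 t=5 v=2: → [5,12),[4,11),[3,10),[2,9),[1,8),[0,7); WM=5
i=2 t=5 v=3: → [5,12),[4,11),[3,10),[2,9),[1,8),[0,7); WM=5
i=3 t=8 v=8: → [8,15),[7,14),[6,13),[5,12),[4,11),[3,10),[2,9); WM=8; [0,7) fires=9 [1,8) fires=9
i=4 t=10 v=6: → [10,17),[9,16),[8,15),[7,14),[6,13),[5,12),[4,11); WM=8
i=5 t=17 v=7: → [17,24),[16,23),[15,22),[14,21),[13,20),[12,19),[11,18); WM=17; [2,9) fires=9 [3,10) fires=9 [4,11) fires=8 [5,12) fires=8 [6,13) fires=8 [7,14) fires=8 [8,15) fires=8 [9,16) fires=6 [10,17) fires=6
i=6 t=21 v=5: → [21,28),[20,27),[19,26),[18,25),[17,24),[16,23),[15,22); WM=17
i=7 t=22 v=2: → [22,29),[21,28),[20,27),[19,26),[18,25),[17,24),[16,23); WM=22; [11,18) fires=7 [12,19) fires=7 [13,20) fires=7 [14,21) fires=7 [15,22) fires=7
i=8 t=26 v=9: → [26,33),[25,32),[24,31),[23,30),[22,29),[21,28),[20,27); WM=22
i=9 t=26 v=3: → [26,33),[25,32),[24,31),[23,30),[22,29),[21,28),[20,27); WM=26; [16,23) fires=7 [17,24) fires=7 [18,25) fires=5 [19,26) fires=5
i=10 t=27 v=6: → [27,34),[26,33),[25,32),[24,31),[23,30),[22,29),[21,28); WM=26
i=11 t=28 v=3: → [28,35),[27,34),[26,33),[25,32),[24,31),[23,30),[22,29); WM=28; [20,27) fires=9 [21,28) fires=9
i=12 t=30 v=8: → [30,37),[29,36),[28,35),[27,34),[26,33),[25,32),[24,31); WM=28
i=13 t=32 v=1: → [32,39),[31,38),[30,37),[29,36),[28,35),[27,34),[26,33); WM=32; [22,29) fires=9 [23,30) fires=9 [24,31) fires=9 [25,32) fires=9
i=14 t=32 v=1: → [32,39),[31,38),[30,37),[29,36),[28,35),[27,34),[26,33); WM=32
i=15 t=33 v=4: → [33,40),[32,39),[31,38),[30,37),[29,36),[28,35),[27,34); WM=33; [26,33) fires=9
i=16 t=35 v=2: → [35,42),[34,41),[33,40),[32,39),[31,38),[30,37),[29,36); WM=33
i=17 t=30 v=1: DROP (t<33-1); WM=35; [27,34) fires=8 [28,35) fires=8
i=18 t=35 v=3: → [35,42),[34,41),[33,40),[32,39),[31,38),[30,37),[29,36); WM=35
i=19 t=39 v=6: → [39,46),[38,45),[37,44),[36,43),[35,42),[34,41),[33,40); WM=39; [29,36) fires=8 [30,37) fires=8 [31,38) fires=4 [32,39) fires=4
i=20 t=41 v=4: → [41,48),[40,47),[39,46),[38,45),[37,44),[36,43),[35,42); WM=39

[0,7)=9 [1,8)=9 [2,9)=9 [3,10)=9 [4,11)=8 [5,12)=8 [6,13)=8 [7,14)=8 [8,15)=8 [9,16)=6 [10,17)=6 [11,18)=7 [12,19)=7 [13,20)=7 [14,21)=7 [15,22)=7 [16,23)=7 [17,24)=7 [18,25)=5 [19,26)=5 [20,27)=9 [21,28)=9 [22,29)=9 [23,30)=9 [24,31)=9 [25,32)=9 [26,33)=9 [27,34)=8 [28,35)=8 [29,36)=8 [30,37)=8 [31,38)=4 [32,39)=4 [33,40)=6 [34,41)=6 [35,42)=6 [36,43)=6 [37,44)=6 [38,45)=6 [39,46)=6 [40,47)=4 [41,48)=4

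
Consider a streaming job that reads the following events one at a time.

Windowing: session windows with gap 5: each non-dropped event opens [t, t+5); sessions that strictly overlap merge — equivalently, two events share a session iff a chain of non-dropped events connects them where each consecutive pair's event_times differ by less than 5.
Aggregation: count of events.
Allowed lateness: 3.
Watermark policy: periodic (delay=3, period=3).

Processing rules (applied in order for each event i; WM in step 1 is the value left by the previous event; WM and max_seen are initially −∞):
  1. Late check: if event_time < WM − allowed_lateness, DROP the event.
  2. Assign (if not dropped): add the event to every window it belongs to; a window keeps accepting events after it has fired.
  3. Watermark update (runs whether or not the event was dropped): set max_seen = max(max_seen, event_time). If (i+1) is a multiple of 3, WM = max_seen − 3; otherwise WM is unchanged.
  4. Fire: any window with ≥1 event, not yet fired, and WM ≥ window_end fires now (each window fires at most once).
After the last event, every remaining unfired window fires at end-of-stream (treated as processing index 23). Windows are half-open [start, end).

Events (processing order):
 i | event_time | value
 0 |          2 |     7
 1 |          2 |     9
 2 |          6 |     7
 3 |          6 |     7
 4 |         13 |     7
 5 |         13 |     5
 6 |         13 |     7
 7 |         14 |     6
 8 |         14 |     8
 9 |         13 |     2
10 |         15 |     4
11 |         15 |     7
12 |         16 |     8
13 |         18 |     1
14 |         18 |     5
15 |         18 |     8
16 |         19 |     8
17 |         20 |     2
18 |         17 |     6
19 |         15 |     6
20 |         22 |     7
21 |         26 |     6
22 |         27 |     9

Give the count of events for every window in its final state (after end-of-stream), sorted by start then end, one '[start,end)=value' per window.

i=0 t=2 v=7: → [2,7); WM=−∞
i=1 t=2 v=9: → [2,7); WM=−∞
i=2 t=6 v=7: → [2,11); WM=3
i=3 t=6 v=7: → [2,11); WM=3
i=4 t=13 v=7: → [13,18); WM=3
i=5 t=13 v=5: → [13,18); WM=10
i=6 t=13 v=7: → [13,18); WM=10
i=7 t=14 v=6: → [13,19); WM=10
i=8 t=14 v=8: → [13,19); WM=11
i=9 t=13 v=2: → [13,19); WM=11
i=10 t=15 v=4: → [13,20); WM=11
i=11 t=15 v=7: → [13,20); WM=12
i=12 t=16 v=8: → [13,21); WM=12
i=13 t=18 v=1: → [13,23); WM=12
i=14 t=18 v=5: → [13,23); WM=15
i=15 t=18 v=8: → [13,23); WM=15
i=16 t=19 v=8: → [13,24); WM=15
i=17 t=20 v=2: → [13,25); WM=17
i=18 t=17 v=6: → [13,25); WM=17
i=19 t=15 v=6: → [13,25); WM=17
i=20 t=22 v=7: → [13,27); WM=19
i=21 t=26 v=6: → [13,31); WM=19
i=22 t=27 v=9: → [13,32); WM=19

[2,11)=4 [13,32)=19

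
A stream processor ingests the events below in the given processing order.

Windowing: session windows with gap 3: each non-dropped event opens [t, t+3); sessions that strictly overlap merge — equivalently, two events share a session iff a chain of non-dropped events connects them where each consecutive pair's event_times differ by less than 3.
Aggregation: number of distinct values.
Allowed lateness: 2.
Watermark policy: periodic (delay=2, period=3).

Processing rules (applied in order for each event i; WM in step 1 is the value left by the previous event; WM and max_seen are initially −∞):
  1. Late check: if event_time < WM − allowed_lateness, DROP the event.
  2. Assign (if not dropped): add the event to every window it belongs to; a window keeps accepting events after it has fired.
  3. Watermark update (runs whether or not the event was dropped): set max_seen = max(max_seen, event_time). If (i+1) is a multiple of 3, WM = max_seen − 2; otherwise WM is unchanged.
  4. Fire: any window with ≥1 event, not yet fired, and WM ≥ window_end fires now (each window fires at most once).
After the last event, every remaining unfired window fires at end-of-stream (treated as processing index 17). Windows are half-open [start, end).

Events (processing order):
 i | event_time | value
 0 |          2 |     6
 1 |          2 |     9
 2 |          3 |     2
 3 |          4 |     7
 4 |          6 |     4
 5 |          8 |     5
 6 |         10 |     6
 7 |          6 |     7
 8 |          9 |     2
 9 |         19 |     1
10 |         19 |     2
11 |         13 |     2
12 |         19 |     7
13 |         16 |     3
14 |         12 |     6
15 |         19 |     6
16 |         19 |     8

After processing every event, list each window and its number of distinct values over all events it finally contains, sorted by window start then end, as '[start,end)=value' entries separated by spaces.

i=0 t=2 v=6: → [2,5); WM=−∞
i=1 t=2 v=9: → [2,5); WM=−∞
i=2 t=3 v=2: → [2,6); WM=1
i=3 t=4 v=7: → [2,7); WM=1
i=4 t=6 v=4: → [2,9); WM=1
i=5 t=8 v=5: → [2,11); WM=6
i=6 t=10 v=6: → [2,13); WM=6
i=7 t=6 v=7: → [2,13); WM=6
i=8 t=9 v=2: → [2,13); WM=8
i=9 t=19 v=1: → [19,22); WM=8
i=10 t=19 v=2: → [19,22); WM=8
i=11 t=13 v=2: → [13,16); WM=17
i=12 t=19 v=7: → [19,22); WM=17
i=13 t=16 v=3: → [16,19); WM=17
i=14 t=12 v=6: DROP (t<17-2); WM=17
i=15 t=19 v=6: → [19,22); WM=17
i=16 t=19 v=8: → [19,22); WM=17

[2,13)=6 [13,16)=1 [16,19)=1 [19,22)=5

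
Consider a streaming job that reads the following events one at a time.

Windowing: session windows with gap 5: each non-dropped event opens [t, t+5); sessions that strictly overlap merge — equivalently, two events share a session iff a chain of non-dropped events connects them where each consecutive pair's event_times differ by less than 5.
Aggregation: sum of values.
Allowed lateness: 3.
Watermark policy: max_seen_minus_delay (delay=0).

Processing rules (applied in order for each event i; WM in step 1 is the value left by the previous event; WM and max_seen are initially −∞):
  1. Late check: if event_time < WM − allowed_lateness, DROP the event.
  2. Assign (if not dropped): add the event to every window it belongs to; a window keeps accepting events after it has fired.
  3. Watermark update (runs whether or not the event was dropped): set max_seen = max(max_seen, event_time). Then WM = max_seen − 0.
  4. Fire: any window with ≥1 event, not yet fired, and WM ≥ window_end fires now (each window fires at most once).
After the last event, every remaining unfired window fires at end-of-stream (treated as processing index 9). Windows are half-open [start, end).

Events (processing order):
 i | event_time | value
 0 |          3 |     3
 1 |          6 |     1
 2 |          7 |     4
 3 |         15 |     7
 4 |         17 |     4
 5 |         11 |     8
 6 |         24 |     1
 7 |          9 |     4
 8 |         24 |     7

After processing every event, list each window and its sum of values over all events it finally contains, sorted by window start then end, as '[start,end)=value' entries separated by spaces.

i=0 t=3 v=3: → [3,8); WM=3
i=1 t=6 v=1: → [3,11); WM=6
i=2 t=7 v=4: → [3,12); WM=7
i=3 t=15 v=7: → [15,20); WM=15
i=4 t=17 v=4: → [15,22); WM=17
i=5 t=11 v=8: DROP (t<17-3); WM=17
i=6 t=24 v=1: → [24,29); WM=24
i=7 t=9 v=4: DROP (t<24-3); WM=24
i=8 t=24 v=7: → [24,29); WM=24

[3,12)=8 [15,22)=11 [24,29)=8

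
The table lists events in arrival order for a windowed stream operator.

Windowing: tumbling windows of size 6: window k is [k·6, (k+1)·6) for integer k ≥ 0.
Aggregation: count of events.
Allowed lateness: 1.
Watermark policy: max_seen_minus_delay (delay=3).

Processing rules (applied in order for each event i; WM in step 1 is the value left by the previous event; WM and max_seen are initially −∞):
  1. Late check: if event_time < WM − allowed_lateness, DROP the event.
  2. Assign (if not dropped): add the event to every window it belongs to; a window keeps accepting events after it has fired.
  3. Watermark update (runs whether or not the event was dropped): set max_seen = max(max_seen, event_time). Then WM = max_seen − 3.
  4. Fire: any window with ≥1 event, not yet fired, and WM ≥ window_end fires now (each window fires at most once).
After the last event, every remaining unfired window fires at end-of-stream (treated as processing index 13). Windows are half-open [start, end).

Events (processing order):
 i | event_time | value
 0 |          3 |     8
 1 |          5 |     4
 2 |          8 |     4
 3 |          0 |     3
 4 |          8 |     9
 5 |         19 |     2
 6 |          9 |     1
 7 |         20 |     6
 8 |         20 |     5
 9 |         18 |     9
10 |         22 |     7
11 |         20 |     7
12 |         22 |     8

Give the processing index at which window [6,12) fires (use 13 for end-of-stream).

5

i=0 t=3 v=8: → [0,6); WM=0
i=1 t=5 v=4: → [0,6); WM=2
i=2 t=8 v=4: → [6,12); WM=5
i=3 t=0 v=3: DROP (t<5-1); WM=5
i=4 t=8 v=9: → [6,12); WM=5
i=5 t=19 v=2: → [18,24); WM=16; [0,6) fires=2 [6,12) fires=2
i=6 t=9 v=1: DROP (t<16-1); WM=16
i=7 t=20 v=6: → [18,24); WM=17
i=8 t=20 v=5: → [18,24); WM=17
i=9 t=18 v=9: → [18,24); WM=17
i=10 t=22 v=7: → [18,24); WM=19
i=11 t=20 v=7: → [18,24); WM=19
i=12 t=22 v=8: → [18,24); WM=19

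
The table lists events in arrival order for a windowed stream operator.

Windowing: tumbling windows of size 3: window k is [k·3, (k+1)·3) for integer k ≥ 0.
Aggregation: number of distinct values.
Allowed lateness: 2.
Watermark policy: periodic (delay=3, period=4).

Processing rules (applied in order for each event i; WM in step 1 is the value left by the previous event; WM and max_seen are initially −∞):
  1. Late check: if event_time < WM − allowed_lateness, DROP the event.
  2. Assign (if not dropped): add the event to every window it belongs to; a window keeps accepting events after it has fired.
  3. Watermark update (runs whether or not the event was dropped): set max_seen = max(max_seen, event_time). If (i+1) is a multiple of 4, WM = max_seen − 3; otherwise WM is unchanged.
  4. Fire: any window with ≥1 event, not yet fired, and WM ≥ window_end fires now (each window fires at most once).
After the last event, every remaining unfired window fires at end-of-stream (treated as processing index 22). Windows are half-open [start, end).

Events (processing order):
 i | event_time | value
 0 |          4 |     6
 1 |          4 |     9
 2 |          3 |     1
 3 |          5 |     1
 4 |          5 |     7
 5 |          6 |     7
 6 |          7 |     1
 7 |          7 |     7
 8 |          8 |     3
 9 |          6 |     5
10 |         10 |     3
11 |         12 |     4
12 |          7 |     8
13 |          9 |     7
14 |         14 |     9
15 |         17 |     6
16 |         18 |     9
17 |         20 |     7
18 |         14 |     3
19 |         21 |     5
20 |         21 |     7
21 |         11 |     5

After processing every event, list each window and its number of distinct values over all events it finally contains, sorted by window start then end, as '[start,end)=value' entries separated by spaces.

[3,6)=4 [6,9)=5 [9,12)=2 [12,15)=3 [15,18)=1 [18,21)=2 [21,24)=2

i=0 t=4 v=6: → [3,6); WM=−∞
i=1 t=4 v=9: → [3,6); WM=−∞
i=2 t=3 v=1: → [3,6); WM=−∞
i=3 t=5 v=1: → [3,6); WM=2
i=4 t=5 v=7: → [3,6); WM=2
i=5 t=6 v=7: → [6,9); WM=2
i=6 t=7 v=1: → [6,9); WM=2
i=7 t=7 v=7: → [6,9); WM=4
i=8 t=8 v=3: → [6,9); WM=4
i=9 t=6 v=5: → [6,9); WM=4
i=10 t=10 v=3: → [9,12); WM=4
i=11 t=12 v=4: → [12,15); WM=9; [3,6) fires=4 [6,9) fires=4
i=12 t=7 v=8: → [6,9); WM=9
i=13 t=9 v=7: → [9,12); WM=9
i=14 t=14 v=9: → [12,15); WM=9
i=15 t=17 v=6: → [15,18); WM=14; [9,12) fires=2
i=16 t=18 v=9: → [18,21); WM=14
i=17 t=20 v=7: → [18,21); WM=14
i=18 t=14 v=3: → [12,15); WM=14
i=19 t=21 v=5: → [21,24); WM=18; [12,15) fires=3 [15,18) fires=1
i=20 t=21 v=7: → [21,24); WM=18
i=21 t=11 v=5: DROP (t<18-2); WM=18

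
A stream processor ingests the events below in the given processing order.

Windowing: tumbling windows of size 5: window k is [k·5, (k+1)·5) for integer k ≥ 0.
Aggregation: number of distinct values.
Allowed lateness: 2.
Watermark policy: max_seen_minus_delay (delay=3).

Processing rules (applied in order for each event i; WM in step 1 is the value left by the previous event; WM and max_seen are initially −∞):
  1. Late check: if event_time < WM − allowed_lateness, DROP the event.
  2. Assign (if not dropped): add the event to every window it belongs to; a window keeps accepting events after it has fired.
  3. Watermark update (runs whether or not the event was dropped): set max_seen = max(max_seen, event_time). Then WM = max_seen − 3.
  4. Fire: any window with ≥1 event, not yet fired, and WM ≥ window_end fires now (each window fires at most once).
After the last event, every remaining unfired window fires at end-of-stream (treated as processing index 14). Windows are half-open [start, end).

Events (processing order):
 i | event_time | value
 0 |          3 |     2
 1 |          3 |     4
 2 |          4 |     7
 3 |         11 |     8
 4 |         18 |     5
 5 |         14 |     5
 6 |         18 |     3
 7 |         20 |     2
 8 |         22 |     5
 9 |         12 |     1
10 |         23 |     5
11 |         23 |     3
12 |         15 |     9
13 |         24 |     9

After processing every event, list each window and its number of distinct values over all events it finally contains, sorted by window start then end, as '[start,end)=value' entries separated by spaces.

i=0 t=3 v=2: → [0,5); WM=0
i=1 t=3 v=4: → [0,5); WM=0
i=2 t=4 v=7: → [0,5); WM=1
i=3 t=11 v=8: → [10,15); WM=8; [0,5) fires=3
i=4 t=18 v=5: → [15,20); WM=15; [10,15) fires=1
i=5 t=14 v=5: → [10,15); WM=15
i=6 t=18 v=3: → [15,20); WM=15
i=7 t=20 v=2: → [20,25); WM=17
i=8 t=22 v=5: → [20,25); WM=19
i=9 t=12 v=1: DROP (t<19-2); WM=19
i=10 t=23 v=5: → [20,25); WM=20; [15,20) fires=2
i=11 t=23 v=3: → [20,25); WM=20
i=12 t=15 v=9: DROP (t<20-2); WM=20
i=13 t=24 v=9: → [20,25); WM=21

[0,5)=3 [10,15)=2 [15,20)=2 [20,25)=4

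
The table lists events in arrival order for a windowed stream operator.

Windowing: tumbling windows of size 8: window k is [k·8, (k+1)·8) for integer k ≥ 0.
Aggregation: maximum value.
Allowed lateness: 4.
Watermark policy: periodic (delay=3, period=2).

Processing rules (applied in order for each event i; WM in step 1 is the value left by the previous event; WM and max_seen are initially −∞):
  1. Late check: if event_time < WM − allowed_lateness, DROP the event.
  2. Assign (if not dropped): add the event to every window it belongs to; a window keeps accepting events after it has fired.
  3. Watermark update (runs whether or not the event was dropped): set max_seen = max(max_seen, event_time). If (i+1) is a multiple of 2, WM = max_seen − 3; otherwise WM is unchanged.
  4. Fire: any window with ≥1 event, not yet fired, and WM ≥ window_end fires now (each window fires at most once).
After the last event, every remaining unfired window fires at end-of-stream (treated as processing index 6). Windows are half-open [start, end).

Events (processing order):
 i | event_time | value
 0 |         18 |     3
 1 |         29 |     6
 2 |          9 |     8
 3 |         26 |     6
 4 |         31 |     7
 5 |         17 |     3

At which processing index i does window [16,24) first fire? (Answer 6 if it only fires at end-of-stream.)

1

i=0 t=18 v=3: → [16,24); WM=−∞
i=1 t=29 v=6: → [24,32); WM=26; [16,24) fires=3
i=2 t=9 v=8: DROP (t<26-4); WM=26
i=3 t=26 v=6: → [24,32); WM=26
i=4 t=31 v=7: → [24,32); WM=26
i=5 t=17 v=3: DROP (t<26-4); WM=28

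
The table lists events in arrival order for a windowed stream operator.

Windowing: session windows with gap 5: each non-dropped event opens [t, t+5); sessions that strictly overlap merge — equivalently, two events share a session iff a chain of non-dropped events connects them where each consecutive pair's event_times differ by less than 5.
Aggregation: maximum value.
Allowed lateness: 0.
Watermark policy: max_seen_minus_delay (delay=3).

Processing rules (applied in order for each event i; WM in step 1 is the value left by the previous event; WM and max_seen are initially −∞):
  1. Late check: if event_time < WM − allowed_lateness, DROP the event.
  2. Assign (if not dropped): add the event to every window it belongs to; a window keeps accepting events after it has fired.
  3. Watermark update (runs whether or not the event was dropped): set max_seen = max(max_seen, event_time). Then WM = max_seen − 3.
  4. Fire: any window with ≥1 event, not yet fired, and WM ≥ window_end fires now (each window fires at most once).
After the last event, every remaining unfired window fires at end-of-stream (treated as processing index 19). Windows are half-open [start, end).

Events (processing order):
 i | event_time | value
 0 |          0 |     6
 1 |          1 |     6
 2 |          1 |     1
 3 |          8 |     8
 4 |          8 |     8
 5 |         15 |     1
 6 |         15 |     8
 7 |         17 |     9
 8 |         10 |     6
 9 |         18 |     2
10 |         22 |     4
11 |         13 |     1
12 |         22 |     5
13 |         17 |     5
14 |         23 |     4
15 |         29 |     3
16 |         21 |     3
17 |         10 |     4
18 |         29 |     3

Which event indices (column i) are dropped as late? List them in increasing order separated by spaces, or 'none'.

8 11 13 16 17

i=0 t=0 v=6: → [0,5); WM=-3
i=1 t=1 v=6: → [0,6); WM=-2
i=2 t=1 v=1: → [0,6); WM=-2
i=3 t=8 v=8: → [8,13); WM=5
i=4 t=8 v=8: → [8,13); WM=5
i=5 t=15 v=1: → [15,20); WM=12
i=6 t=15 v=8: → [15,20); WM=12
i=7 t=17 v=9: → [15,22); WM=14
i=8 t=10 v=6: DROP (t<14-0); WM=14
i=9 t=18 v=2: → [15,23); WM=15
i=10 t=22 v=4: → [15,27); WM=19
i=11 t=13 v=1: DROP (t<19-0); WM=19
i=12 t=22 v=5: → [15,27); WM=19
i=13 t=17 v=5: DROP (t<19-0); WM=19
i=14 t=23 v=4: → [15,28); WM=20
i=15 t=29 v=3: → [29,34); WM=26
i=16 t=21 v=3: DROP (t<26-0); WM=26
i=17 t=10 v=4: DROP (t<26-0); WM=26
i=18 t=29 v=3: → [29,34); WM=26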